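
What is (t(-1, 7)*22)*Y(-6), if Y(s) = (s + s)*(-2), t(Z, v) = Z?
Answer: -528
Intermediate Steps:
Y(s) = -4*s (Y(s) = (2*s)*(-2) = -4*s)
(t(-1, 7)*22)*Y(-6) = (-1*22)*(-4*(-6)) = -22*24 = -528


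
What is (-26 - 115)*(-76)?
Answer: 10716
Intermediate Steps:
(-26 - 115)*(-76) = -141*(-76) = 10716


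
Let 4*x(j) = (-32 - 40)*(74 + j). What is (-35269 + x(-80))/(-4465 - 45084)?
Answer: 35161/49549 ≈ 0.70962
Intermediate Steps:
x(j) = -1332 - 18*j (x(j) = ((-32 - 40)*(74 + j))/4 = (-72*(74 + j))/4 = (-5328 - 72*j)/4 = -1332 - 18*j)
(-35269 + x(-80))/(-4465 - 45084) = (-35269 + (-1332 - 18*(-80)))/(-4465 - 45084) = (-35269 + (-1332 + 1440))/(-49549) = (-35269 + 108)*(-1/49549) = -35161*(-1/49549) = 35161/49549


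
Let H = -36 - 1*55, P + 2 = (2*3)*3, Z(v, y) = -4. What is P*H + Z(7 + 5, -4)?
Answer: -1460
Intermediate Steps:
P = 16 (P = -2 + (2*3)*3 = -2 + 6*3 = -2 + 18 = 16)
H = -91 (H = -36 - 55 = -91)
P*H + Z(7 + 5, -4) = 16*(-91) - 4 = -1456 - 4 = -1460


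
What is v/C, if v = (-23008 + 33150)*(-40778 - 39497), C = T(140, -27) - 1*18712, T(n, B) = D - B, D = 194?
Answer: 74013550/1681 ≈ 44030.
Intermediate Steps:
T(n, B) = 194 - B
C = -18491 (C = (194 - 1*(-27)) - 1*18712 = (194 + 27) - 18712 = 221 - 18712 = -18491)
v = -814149050 (v = 10142*(-80275) = -814149050)
v/C = -814149050/(-18491) = -814149050*(-1/18491) = 74013550/1681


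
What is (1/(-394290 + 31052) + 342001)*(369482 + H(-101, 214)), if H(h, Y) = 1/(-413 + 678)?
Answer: 12163479172905146247/96258070 ≈ 1.2636e+11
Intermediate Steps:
H(h, Y) = 1/265
(1/(-394290 + 31052) + 342001)*(369482 + H(-101, 214)) = (1/(-394290 + 31052) + 342001)*(369482 + 1/265) = (1/(-363238) + 342001)*(97912731/265) = (-1/363238 + 342001)*(97912731/265) = (124227759237/363238)*(97912731/265) = 12163479172905146247/96258070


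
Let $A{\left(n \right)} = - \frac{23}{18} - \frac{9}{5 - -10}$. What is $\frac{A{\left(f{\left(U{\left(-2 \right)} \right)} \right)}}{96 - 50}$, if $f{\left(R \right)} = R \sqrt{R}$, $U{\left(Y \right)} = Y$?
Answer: $- \frac{169}{4140} \approx -0.040821$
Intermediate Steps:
$f{\left(R \right)} = R^{\frac{3}{2}}$
$A{\left(n \right)} = - \frac{169}{90}$ ($A{\left(n \right)} = \left(-23\right) \frac{1}{18} - \frac{9}{5 + 10} = - \frac{23}{18} - \frac{9}{15} = - \frac{23}{18} - \frac{3}{5} = - \frac{169}{90}$)
$\frac{A{\left(f{\left(U{\left(-2 \right)} \right)} \right)}}{96 - 50} = \frac{1}{96 - 50} \left(- \frac{169}{90}\right) = \frac{1}{46} \left(- \frac{169}{90}\right) = - \frac{169}{4140}$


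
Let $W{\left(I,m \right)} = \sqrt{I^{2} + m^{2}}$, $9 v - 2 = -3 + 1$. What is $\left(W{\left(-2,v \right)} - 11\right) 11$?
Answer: $-99$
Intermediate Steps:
$v = 0$ ($v = \frac{2}{9} + \frac{-3 + 1}{9} = \frac{2}{9} + \frac{1}{9} \left(-2\right) = \frac{2}{9} - \frac{2}{9} = 0$)
$\left(W{\left(-2,v \right)} - 11\right) 11 = \left(\sqrt{\left(-2\right)^{2} + 0^{2}} - 11\right) 11 = \left(\sqrt{4 + 0} - 11\right) 11 = \left(\sqrt{4} - 11\right) 11 = \left(2 - 11\right) 11 = \left(-9\right) 11 = -99$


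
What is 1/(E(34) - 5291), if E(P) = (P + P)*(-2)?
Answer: -1/5427 ≈ -0.00018426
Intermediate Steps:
E(P) = -4*P (E(P) = (2*P)*(-2) = -4*P)
1/(E(34) - 5291) = 1/(-4*34 - 5291) = 1/(-136 - 5291) = 1/(-5427) = -1/5427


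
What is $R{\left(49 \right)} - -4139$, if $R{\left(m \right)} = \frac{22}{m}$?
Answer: $\frac{202833}{49} \approx 4139.4$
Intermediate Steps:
$R{\left(49 \right)} - -4139 = \frac{22}{49} - -4139 = 22 \cdot \frac{1}{49} + 4139 = \frac{22}{49} + 4139 = \frac{202833}{49}$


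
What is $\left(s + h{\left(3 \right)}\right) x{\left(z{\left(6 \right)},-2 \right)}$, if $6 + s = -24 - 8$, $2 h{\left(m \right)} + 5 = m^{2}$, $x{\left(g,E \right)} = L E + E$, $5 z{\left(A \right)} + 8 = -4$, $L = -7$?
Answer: $-432$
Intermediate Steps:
$z{\left(A \right)} = - \frac{12}{5}$ ($z{\left(A \right)} = - \frac{8}{5} + \frac{1}{5} \left(-4\right) = - \frac{8}{5} - \frac{4}{5} = - \frac{12}{5}$)
$x{\left(g,E \right)} = - 6 E$ ($x{\left(g,E \right)} = - 7 E + E = - 6 E$)
$h{\left(m \right)} = - \frac{5}{2} + \frac{m^{2}}{2}$
$s = -38$ ($s = -6 - 32 = -38$)
$\left(s + h{\left(3 \right)}\right) x{\left(z{\left(6 \right)},-2 \right)} = \left(-38 - \left(\frac{5}{2} - \frac{3^{2}}{2}\right)\right) \left(\left(-6\right) \left(-2\right)\right) = \left(-38 + \left(- \frac{5}{2} + \frac{1}{2} \cdot 9\right)\right) 12 = \left(-38 + \left(- \frac{5}{2} + \frac{9}{2}\right)\right) 12 = \left(-38 + 2\right) 12 = \left(-36\right) 12 = -432$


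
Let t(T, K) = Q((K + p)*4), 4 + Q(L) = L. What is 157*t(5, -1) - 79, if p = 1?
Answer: -707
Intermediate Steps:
Q(L) = -4 + L
t(T, K) = 4*K (t(T, K) = -4 + (K + 1)*4 = -4 + (1 + K)*4 = -4 + (4 + 4*K) = 4*K)
157*t(5, -1) - 79 = 157*(4*(-1)) - 79 = 157*(-4) - 79 = -628 - 79 = -707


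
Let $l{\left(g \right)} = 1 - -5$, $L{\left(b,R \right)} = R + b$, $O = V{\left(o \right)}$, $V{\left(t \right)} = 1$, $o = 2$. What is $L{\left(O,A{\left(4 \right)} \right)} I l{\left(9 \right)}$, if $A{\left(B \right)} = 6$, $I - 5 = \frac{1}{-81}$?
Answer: $\frac{5656}{27} \approx 209.48$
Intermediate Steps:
$O = 1$
$I = \frac{404}{81}$ ($I = 5 + \frac{1}{-81} = 5 - \frac{1}{81} = \frac{404}{81} \approx 4.9877$)
$l{\left(g \right)} = 6$ ($l{\left(g \right)} = 1 + 5 = 6$)
$L{\left(O,A{\left(4 \right)} \right)} I l{\left(9 \right)} = \left(6 + 1\right) \frac{404}{81} \cdot 6 = 7 \cdot \frac{404}{81} \cdot 6 = \frac{2828}{81} \cdot 6 = \frac{5656}{27}$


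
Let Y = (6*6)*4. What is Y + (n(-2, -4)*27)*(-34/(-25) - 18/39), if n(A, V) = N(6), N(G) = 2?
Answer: 62568/325 ≈ 192.52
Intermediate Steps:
n(A, V) = 2
Y = 144 (Y = 36*4 = 144)
Y + (n(-2, -4)*27)*(-34/(-25) - 18/39) = 144 + (2*27)*(-34/(-25) - 18/39) = 144 + 54*(-34*(-1/25) - 18*1/39) = 144 + 54*(34/25 - 6/13) = 144 + 54*(292/325) = 144 + 15768/325 = 62568/325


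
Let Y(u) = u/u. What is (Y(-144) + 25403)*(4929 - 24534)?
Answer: -498045420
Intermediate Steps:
Y(u) = 1
(Y(-144) + 25403)*(4929 - 24534) = (1 + 25403)*(4929 - 24534) = 25404*(-19605) = -498045420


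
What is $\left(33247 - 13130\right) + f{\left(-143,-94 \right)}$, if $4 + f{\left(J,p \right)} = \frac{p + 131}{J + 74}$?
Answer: $\frac{1387760}{69} \approx 20112.0$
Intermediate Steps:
$f{\left(J,p \right)} = -4 + \frac{131 + p}{74 + J}$ ($f{\left(J,p \right)} = -4 + \frac{p + 131}{J + 74} = -4 + \frac{131 + p}{74 + J}$)
$\left(33247 - 13130\right) + f{\left(-143,-94 \right)} = \left(33247 - 13130\right) + \frac{-165 - 94 - -572}{74 - 143} = 20117 + \frac{-165 - 94 + 572}{-69} = 20117 - \frac{313}{69} = \frac{1387760}{69}$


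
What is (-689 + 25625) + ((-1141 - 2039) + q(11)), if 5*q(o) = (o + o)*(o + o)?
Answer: 109264/5 ≈ 21853.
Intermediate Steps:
q(o) = 4*o²/5 (q(o) = ((o + o)*(o + o))/5 = ((2*o)*(2*o))/5 = (4*o²)/5 = 4*o²/5)
(-689 + 25625) + ((-1141 - 2039) + q(11)) = (-689 + 25625) + ((-1141 - 2039) + (⅘)*11²) = 24936 + (-3180 + (⅘)*121) = 24936 + (-3180 + 484/5) = 24936 - 15416/5 = 109264/5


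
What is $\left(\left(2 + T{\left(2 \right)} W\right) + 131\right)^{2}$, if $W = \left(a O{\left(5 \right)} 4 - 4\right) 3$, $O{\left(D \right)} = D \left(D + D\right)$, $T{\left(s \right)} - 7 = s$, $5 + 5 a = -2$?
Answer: $56776225$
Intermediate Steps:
$a = - \frac{7}{5}$ ($a = -1 + \frac{1}{5} \left(-2\right) = -1 - \frac{2}{5} = - \frac{7}{5} \approx -1.4$)
$T{\left(s \right)} = 7 + s$
$O{\left(D \right)} = 2 D^{2}$ ($O{\left(D \right)} = D 2 D = 2 D^{2}$)
$W = -852$ ($W = \left(- \frac{7 \cdot 2 \cdot 5^{2}}{5} \cdot 4 - 4\right) 3 = \left(- \frac{7 \cdot 2 \cdot 25}{5} \cdot 4 - 4\right) 3 = \left(\left(- \frac{7}{5}\right) 50 \cdot 4 - 4\right) 3 = \left(\left(-70\right) 4 - 4\right) 3 = \left(-280 - 4\right) 3 = \left(-284\right) 3 = -852$)
$\left(\left(2 + T{\left(2 \right)} W\right) + 131\right)^{2} = \left(\left(2 + \left(7 + 2\right) \left(-852\right)\right) + 131\right)^{2} = \left(\left(2 + 9 \left(-852\right)\right) + 131\right)^{2} = \left(\left(2 - 7668\right) + 131\right)^{2} = \left(-7666 + 131\right)^{2} = \left(-7535\right)^{2} = 56776225$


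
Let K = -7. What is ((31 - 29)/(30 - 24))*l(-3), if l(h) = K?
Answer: -7/3 ≈ -2.3333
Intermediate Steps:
l(h) = -7
((31 - 29)/(30 - 24))*l(-3) = ((31 - 29)/(30 - 24))*(-7) = (2/6)*(-7) = (2*(1/6))*(-7) = (1/3)*(-7) = -7/3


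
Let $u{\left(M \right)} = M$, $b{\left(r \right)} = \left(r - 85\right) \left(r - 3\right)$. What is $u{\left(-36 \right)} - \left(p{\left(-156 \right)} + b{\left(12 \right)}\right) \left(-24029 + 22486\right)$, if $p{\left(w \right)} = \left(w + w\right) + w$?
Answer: $-1735911$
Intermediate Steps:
$p{\left(w \right)} = 3 w$ ($p{\left(w \right)} = 2 w + w = 3 w$)
$b{\left(r \right)} = \left(-85 + r\right) \left(-3 + r\right)$
$u{\left(-36 \right)} - \left(p{\left(-156 \right)} + b{\left(12 \right)}\right) \left(-24029 + 22486\right) = -36 - \left(3 \left(-156\right) + \left(255 + 12^{2} - 1056\right)\right) \left(-24029 + 22486\right) = -36 - \left(-468 + \left(255 + 144 - 1056\right)\right) \left(-1543\right) = -36 - \left(-468 - 657\right) \left(-1543\right) = -36 - \left(-1125\right) \left(-1543\right) = -36 - 1735875 = -1735911$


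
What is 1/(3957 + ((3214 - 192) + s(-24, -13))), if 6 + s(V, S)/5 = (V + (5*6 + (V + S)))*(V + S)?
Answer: 1/12684 ≈ 7.8839e-5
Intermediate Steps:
s(V, S) = -30 + 5*(S + V)*(30 + S + 2*V) (s(V, S) = -30 + 5*((V + (5*6 + (V + S)))*(V + S)) = -30 + 5*((V + (30 + (S + V)))*(S + V)) = -30 + 5*((V + (30 + S + V))*(S + V)) = -30 + 5*((30 + S + 2*V)*(S + V)) = -30 + 5*((S + V)*(30 + S + 2*V)) = -30 + 5*(S + V)*(30 + S + 2*V))
1/(3957 + ((3214 - 192) + s(-24, -13))) = 1/(3957 + ((3214 - 192) + (-30 + 5*(-13)**2 + 10*(-24)**2 + 150*(-13) + 150*(-24) + 15*(-13)*(-24)))) = 1/(3957 + (3022 + (-30 + 5*169 + 10*576 - 1950 - 3600 + 4680))) = 1/(3957 + (3022 + (-30 + 845 + 5760 - 1950 - 3600 + 4680))) = 1/(3957 + (3022 + 5705)) = 1/(3957 + 8727) = 1/12684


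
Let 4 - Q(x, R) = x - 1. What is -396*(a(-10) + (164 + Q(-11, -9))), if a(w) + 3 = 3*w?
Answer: -58212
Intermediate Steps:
Q(x, R) = 5 - x (Q(x, R) = 4 - (x - 1) = 4 - (-1 + x) = 4 + (1 - x) = 5 - x)
a(w) = -3 + 3*w
-396*(a(-10) + (164 + Q(-11, -9))) = -396*((-3 + 3*(-10)) + (164 + (5 - 1*(-11)))) = -396*((-3 - 30) + (164 + (5 + 11))) = -396*(-33 + (164 + 16)) = -396*(-33 + 180) = -396*147 = -58212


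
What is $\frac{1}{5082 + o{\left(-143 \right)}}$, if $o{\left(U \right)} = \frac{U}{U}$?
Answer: $\frac{1}{5083} \approx 0.00019673$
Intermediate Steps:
$o{\left(U \right)} = 1$
$\frac{1}{5082 + o{\left(-143 \right)}} = \frac{1}{5082 + 1} = \frac{1}{5083}$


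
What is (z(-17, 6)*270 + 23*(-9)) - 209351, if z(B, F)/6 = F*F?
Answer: -151238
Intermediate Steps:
z(B, F) = 6*F² (z(B, F) = 6*(F*F) = 6*F²)
(z(-17, 6)*270 + 23*(-9)) - 209351 = ((6*6²)*270 + 23*(-9)) - 209351 = ((6*36)*270 - 207) - 209351 = (216*270 - 207) - 209351 = (58320 - 207) - 209351 = 58113 - 209351 = -151238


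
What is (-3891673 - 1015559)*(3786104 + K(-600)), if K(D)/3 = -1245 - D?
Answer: -18569795210208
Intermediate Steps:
K(D) = -3735 - 3*D (K(D) = 3*(-1245 - D) = -3735 - 3*D)
(-3891673 - 1015559)*(3786104 + K(-600)) = (-3891673 - 1015559)*(3786104 + (-3735 - 3*(-600))) = -4907232*(3786104 + (-3735 + 1800)) = -4907232*(3786104 - 1935) = -4907232*3784169 = -18569795210208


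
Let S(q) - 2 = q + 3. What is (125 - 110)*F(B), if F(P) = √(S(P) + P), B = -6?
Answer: 15*I*√7 ≈ 39.686*I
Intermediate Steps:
S(q) = 5 + q (S(q) = 2 + (q + 3) = 2 + (3 + q) = 5 + q)
F(P) = √(5 + 2*P) (F(P) = √((5 + P) + P) = √(5 + 2*P))
(125 - 110)*F(B) = (125 - 110)*√(5 + 2*(-6)) = 15*√(5 - 12) = 15*√(-7) = 15*(I*√7) = 15*I*√7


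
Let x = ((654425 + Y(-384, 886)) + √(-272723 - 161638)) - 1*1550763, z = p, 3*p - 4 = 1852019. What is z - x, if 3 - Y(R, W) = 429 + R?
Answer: 1513721 - I*√434361 ≈ 1.5137e+6 - 659.06*I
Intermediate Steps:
p = 617341 (p = 4/3 + (⅓)*1852019 = 4/3 + 1852019/3 = 617341)
z = 617341
Y(R, W) = -426 - R (Y(R, W) = 3 - (429 + R) = 3 + (-429 - R) = -426 - R)
x = -896380 + I*√434361 (x = ((654425 + (-426 - 1*(-384))) + √(-272723 - 161638)) - 1*1550763 = ((654425 + (-426 + 384)) + √(-434361)) - 1550763 = ((654425 - 42) + I*√434361) - 1550763 = (654383 + I*√434361) - 1550763 = -896380 + I*√434361 ≈ -8.9638e+5 + 659.06*I)
z - x = 617341 - (-896380 + I*√434361) = 617341 + (896380 - I*√434361) = 1513721 - I*√434361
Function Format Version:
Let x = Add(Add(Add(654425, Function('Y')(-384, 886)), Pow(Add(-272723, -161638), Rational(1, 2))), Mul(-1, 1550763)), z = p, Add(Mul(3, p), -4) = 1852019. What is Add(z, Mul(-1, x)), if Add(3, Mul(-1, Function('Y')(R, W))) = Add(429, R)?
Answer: Add(1513721, Mul(-1, I, Pow(434361, Rational(1, 2)))) ≈ Add(1.5137e+6, Mul(-659.06, I))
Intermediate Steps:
p = 617341 (p = Add(Rational(4, 3), Mul(Rational(1, 3), 1852019)) = Add(Rational(4, 3), Rational(1852019, 3)) = 617341)
z = 617341
Function('Y')(R, W) = Add(-426, Mul(-1, R)) (Function('Y')(R, W) = Add(3, Mul(-1, Add(429, R))) = Add(3, Add(-429, Mul(-1, R))) = Add(-426, Mul(-1, R)))
x = Add(-896380, Mul(I, Pow(434361, Rational(1, 2)))) (x = Add(Add(Add(654425, Add(-426, Mul(-1, -384))), Pow(Add(-272723, -161638), Rational(1, 2))), Mul(-1, 1550763)) = Add(Add(Add(654425, Add(-426, 384)), Pow(-434361, Rational(1, 2))), -1550763) = Add(Add(Add(654425, -42), Mul(I, Pow(434361, Rational(1, 2)))), -1550763) = Add(Add(654383, Mul(I, Pow(434361, Rational(1, 2)))), -1550763) = Add(-896380, Mul(I, Pow(434361, Rational(1, 2)))) ≈ Add(-8.9638e+5, Mul(659.06, I)))
Add(z, Mul(-1, x)) = Add(617341, Mul(-1, Add(-896380, Mul(I, Pow(434361, Rational(1, 2)))))) = Add(617341, Add(896380, Mul(-1, I, Pow(434361, Rational(1, 2))))) = Add(1513721, Mul(-1, I, Pow(434361, Rational(1, 2))))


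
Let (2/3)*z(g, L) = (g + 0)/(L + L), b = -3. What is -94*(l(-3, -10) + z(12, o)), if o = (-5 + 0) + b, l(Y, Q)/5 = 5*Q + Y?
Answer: 100063/4 ≈ 25016.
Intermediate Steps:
l(Y, Q) = 5*Y + 25*Q (l(Y, Q) = 5*(5*Q + Y) = 5*(Y + 5*Q) = 5*Y + 25*Q)
o = -8 (o = (-5 + 0) - 3 = -5 - 3 = -8)
z(g, L) = 3*g/(4*L) (z(g, L) = 3*((g + 0)/(L + L))/2 = 3*(g/((2*L)))/2 = 3*(g*(1/(2*L)))/2 = 3*(g/(2*L))/2 = 3*g/(4*L))
-94*(l(-3, -10) + z(12, o)) = -94*((5*(-3) + 25*(-10)) + (3/4)*12/(-8)) = -94*((-15 - 250) + (3/4)*12*(-1/8)) = -94*(-265 - 9/8) = -94*(-2129/8) = 100063/4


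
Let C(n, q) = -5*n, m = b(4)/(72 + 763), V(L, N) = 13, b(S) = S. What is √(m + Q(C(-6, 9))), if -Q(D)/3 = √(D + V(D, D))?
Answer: √(3340 - 2091675*√43)/835 ≈ 4.4348*I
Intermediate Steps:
m = 4/835 (m = 4/(72 + 763) = 4/835 ≈ 0.0047904)
Q(D) = -3*√(13 + D) (Q(D) = -3*√(D + 13) = -3*√(13 + D))
√(m + Q(C(-6, 9))) = √(4/835 - 3*√(13 - 5*(-6))) = √(4/835 - 3*√(13 + 30)) = √(4/835 - 3*√43)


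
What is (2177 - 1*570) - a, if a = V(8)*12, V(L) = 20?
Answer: 1367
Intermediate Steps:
a = 240 (a = 20*12 = 240)
(2177 - 1*570) - a = (2177 - 1*570) - 1*240 = (2177 - 570) - 240 = 1607 - 240 = 1367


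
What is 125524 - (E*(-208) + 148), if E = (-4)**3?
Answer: 112064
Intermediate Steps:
E = -64
125524 - (E*(-208) + 148) = 125524 - (-64*(-208) + 148) = 125524 - (13312 + 148) = 125524 - 1*13460 = 125524 - 13460 = 112064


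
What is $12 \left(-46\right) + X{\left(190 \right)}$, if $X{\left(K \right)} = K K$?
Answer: $35548$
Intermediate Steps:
$X{\left(K \right)} = K^{2}$
$12 \left(-46\right) + X{\left(190 \right)} = 12 \left(-46\right) + 190^{2} = -552 + 36100 = 35548$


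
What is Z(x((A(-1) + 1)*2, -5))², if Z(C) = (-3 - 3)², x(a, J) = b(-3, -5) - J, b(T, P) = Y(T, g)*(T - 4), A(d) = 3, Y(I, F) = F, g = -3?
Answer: 1296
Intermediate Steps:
b(T, P) = 12 - 3*T (b(T, P) = -3*(T - 4) = -3*(-4 + T) = 12 - 3*T)
x(a, J) = 21 - J (x(a, J) = (12 - 3*(-3)) - J = (12 + 9) - J = 21 - J)
Z(C) = 36 (Z(C) = (-6)² = 36)
Z(x((A(-1) + 1)*2, -5))² = 36² = 1296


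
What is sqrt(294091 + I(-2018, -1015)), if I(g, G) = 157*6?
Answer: sqrt(295033) ≈ 543.17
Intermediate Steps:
I(g, G) = 942
sqrt(294091 + I(-2018, -1015)) = sqrt(294091 + 942) = sqrt(295033)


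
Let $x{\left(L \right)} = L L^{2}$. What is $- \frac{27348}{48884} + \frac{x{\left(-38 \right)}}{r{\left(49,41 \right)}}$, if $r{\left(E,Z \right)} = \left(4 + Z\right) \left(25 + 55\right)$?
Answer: $- \frac{86900489}{5499450} \approx -15.802$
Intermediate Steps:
$r{\left(E,Z \right)} = 320 + 80 Z$ ($r{\left(E,Z \right)} = \left(4 + Z\right) 80 = 320 + 80 Z$)
$x{\left(L \right)} = L^{3}$
$- \frac{27348}{48884} + \frac{x{\left(-38 \right)}}{r{\left(49,41 \right)}} = - \frac{27348}{48884} + \frac{\left(-38\right)^{3}}{320 + 80 \cdot 41} = \left(-27348\right) \frac{1}{48884} - \frac{54872}{320 + 3280} = - \frac{6837}{12221} - \frac{54872}{3600} = - \frac{6837}{12221} - \frac{6859}{450} = - \frac{86900489}{5499450}$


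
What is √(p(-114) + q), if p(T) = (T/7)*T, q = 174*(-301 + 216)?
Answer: I*√633738/7 ≈ 113.73*I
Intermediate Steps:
q = -14790 (q = 174*(-85) = -14790)
p(T) = T²/7 (p(T) = (T*(⅐))*T = (T/7)*T = T²/7)
√(p(-114) + q) = √((⅐)*(-114)² - 14790) = √((⅐)*12996 - 14790) = √(12996/7 - 14790) = √(-90534/7) = I*√633738/7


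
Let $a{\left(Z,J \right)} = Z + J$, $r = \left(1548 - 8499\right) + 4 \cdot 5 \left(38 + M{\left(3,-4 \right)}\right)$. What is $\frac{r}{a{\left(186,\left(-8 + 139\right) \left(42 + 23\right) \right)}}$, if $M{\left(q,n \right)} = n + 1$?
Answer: $- \frac{893}{1243} \approx -0.71842$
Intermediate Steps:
$M{\left(q,n \right)} = 1 + n$
$r = -6251$ ($r = \left(1548 - 8499\right) + 4 \cdot 5 \left(38 + \left(1 - 4\right)\right) = -6951 + 20 \left(38 - 3\right) = -6951 + 20 \cdot 35 = -6951 + 700 = -6251$)
$a{\left(Z,J \right)} = J + Z$
$\frac{r}{a{\left(186,\left(-8 + 139\right) \left(42 + 23\right) \right)}} = - \frac{6251}{\left(-8 + 139\right) \left(42 + 23\right) + 186} = - \frac{6251}{131 \cdot 65 + 186} = - \frac{6251}{8515 + 186} = - \frac{6251}{8701} = \left(-6251\right) \frac{1}{8701} = - \frac{893}{1243}$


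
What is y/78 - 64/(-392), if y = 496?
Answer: 12464/1911 ≈ 6.5222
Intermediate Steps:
y/78 - 64/(-392) = 496/78 - 64/(-392) = 496*(1/78) - 64*(-1/392) = 248/39 + 8/49 = 12464/1911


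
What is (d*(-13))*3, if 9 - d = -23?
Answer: -1248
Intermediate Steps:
d = 32 (d = 9 - 1*(-23) = 9 + 23 = 32)
(d*(-13))*3 = (32*(-13))*3 = -416*3 = -1248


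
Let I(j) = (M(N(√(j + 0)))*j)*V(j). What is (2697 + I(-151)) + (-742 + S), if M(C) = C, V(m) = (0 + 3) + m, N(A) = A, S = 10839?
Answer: 12794 + 22348*I*√151 ≈ 12794.0 + 2.7462e+5*I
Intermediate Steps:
V(m) = 3 + m
I(j) = j^(3/2)*(3 + j) (I(j) = (√(j + 0)*j)*(3 + j) = (√j*j)*(3 + j) = j^(3/2)*(3 + j))
(2697 + I(-151)) + (-742 + S) = (2697 + (-151)^(3/2)*(3 - 151)) + (-742 + 10839) = (2697 - 151*I*√151*(-148)) + 10097 = (2697 + 22348*I*√151) + 10097 = 12794 + 22348*I*√151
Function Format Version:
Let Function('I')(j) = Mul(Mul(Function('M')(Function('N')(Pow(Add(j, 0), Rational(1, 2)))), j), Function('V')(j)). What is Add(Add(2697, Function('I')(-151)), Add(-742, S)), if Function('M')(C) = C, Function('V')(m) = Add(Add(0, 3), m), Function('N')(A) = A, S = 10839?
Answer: Add(12794, Mul(22348, I, Pow(151, Rational(1, 2)))) ≈ Add(12794., Mul(2.7462e+5, I))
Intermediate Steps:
Function('V')(m) = Add(3, m)
Function('I')(j) = Mul(Pow(j, Rational(3, 2)), Add(3, j)) (Function('I')(j) = Mul(Mul(Pow(Add(j, 0), Rational(1, 2)), j), Add(3, j)) = Mul(Mul(Pow(j, Rational(1, 2)), j), Add(3, j)) = Mul(Pow(j, Rational(3, 2)), Add(3, j)))
Add(Add(2697, Function('I')(-151)), Add(-742, S)) = Add(Add(2697, Mul(Pow(-151, Rational(3, 2)), Add(3, -151))), Add(-742, 10839)) = Add(Add(2697, Mul(Mul(-151, I, Pow(151, Rational(1, 2))), -148)), 10097) = Add(Add(2697, Mul(22348, I, Pow(151, Rational(1, 2)))), 10097) = Add(12794, Mul(22348, I, Pow(151, Rational(1, 2))))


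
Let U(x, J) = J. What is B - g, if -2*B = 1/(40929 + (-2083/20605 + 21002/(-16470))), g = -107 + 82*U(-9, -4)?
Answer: 1208375715293475/2777875285586 ≈ 435.00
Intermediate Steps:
g = -435 (g = -107 + 82*(-4) = -107 - 328 = -435)
B = -33936435/2777875285586 (B = -1/(2*(40929 + (-2083/20605 + 21002/(-16470)))) = -1/(2*(40929 + (-2083*1/20605 + 21002*(-1/16470)))) = -1/(2*(40929 + (-2083/20605 - 10501/8235))) = -1/(2*(40929 - 46705322/33936435)) = -1/(2*1388937642793/33936435) = -½*33936435/1388937642793 = -33936435/2777875285586 ≈ -1.2217e-5)
B - g = -33936435/2777875285586 - 1*(-435) = -33936435/2777875285586 + 435 = 1208375715293475/2777875285586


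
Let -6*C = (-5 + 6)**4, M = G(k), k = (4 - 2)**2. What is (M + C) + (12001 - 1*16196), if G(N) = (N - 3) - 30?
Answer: -25345/6 ≈ -4224.2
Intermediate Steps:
k = 4 (k = 2**2 = 4)
G(N) = -33 + N (G(N) = (-3 + N) - 30 = -33 + N)
M = -29 (M = -33 + 4 = -29)
C = -1/6 (C = -(-5 + 6)**4/6 = -1/6*1**4 = -1/6*1 = -1/6 ≈ -0.16667)
(M + C) + (12001 - 1*16196) = (-29 - 1/6) + (12001 - 1*16196) = -175/6 + (12001 - 16196) = -175/6 - 4195 = -25345/6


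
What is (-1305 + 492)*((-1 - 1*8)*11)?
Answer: 80487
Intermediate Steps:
(-1305 + 492)*((-1 - 1*8)*11) = -813*(-1 - 8)*11 = -(-7317)*11 = -813*(-99) = 80487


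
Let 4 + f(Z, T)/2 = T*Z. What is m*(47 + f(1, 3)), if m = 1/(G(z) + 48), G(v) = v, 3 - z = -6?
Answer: 15/19 ≈ 0.78947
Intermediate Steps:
z = 9 (z = 3 - 1*(-6) = 3 + 6 = 9)
f(Z, T) = -8 + 2*T*Z (f(Z, T) = -8 + 2*(T*Z) = -8 + 2*T*Z)
m = 1/57 (m = 1/(9 + 48) = 1/57 ≈ 0.017544)
m*(47 + f(1, 3)) = (47 + (-8 + 2*3*1))/57 = (47 + (-8 + 6))/57 = (47 - 2)/57 = (1/57)*45 = 15/19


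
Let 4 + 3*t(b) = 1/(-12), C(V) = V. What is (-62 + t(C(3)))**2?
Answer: 5202961/1296 ≈ 4014.6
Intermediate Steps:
t(b) = -49/36 (t(b) = -4/3 + (1/3)/(-12) = -4/3 + (1/3)*(-1/12) = -4/3 - 1/36 = -49/36)
(-62 + t(C(3)))**2 = (-62 - 49/36)**2 = (-2281/36)**2 = 5202961/1296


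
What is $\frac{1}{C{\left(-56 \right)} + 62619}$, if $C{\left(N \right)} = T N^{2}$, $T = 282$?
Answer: $\frac{1}{946971} \approx 1.056 \cdot 10^{-6}$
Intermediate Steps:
$C{\left(N \right)} = 282 N^{2}$
$\frac{1}{C{\left(-56 \right)} + 62619} = \frac{1}{282 \left(-56\right)^{2} + 62619} = \frac{1}{282 \cdot 3136 + 62619} = \frac{1}{884352 + 62619} = \frac{1}{946971}$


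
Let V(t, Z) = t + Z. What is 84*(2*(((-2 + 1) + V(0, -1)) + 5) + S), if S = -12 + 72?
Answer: 5544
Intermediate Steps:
V(t, Z) = Z + t
S = 60
84*(2*(((-2 + 1) + V(0, -1)) + 5) + S) = 84*(2*(((-2 + 1) + (-1 + 0)) + 5) + 60) = 84*(2*((-1 - 1) + 5) + 60) = 84*(2*(-2 + 5) + 60) = 84*(2*3 + 60) = 84*(6 + 60) = 84*66 = 5544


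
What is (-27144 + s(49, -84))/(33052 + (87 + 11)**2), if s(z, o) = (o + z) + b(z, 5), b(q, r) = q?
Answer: -13565/21328 ≈ -0.63602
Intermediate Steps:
s(z, o) = o + 2*z (s(z, o) = (o + z) + z = o + 2*z)
(-27144 + s(49, -84))/(33052 + (87 + 11)**2) = (-27144 + (-84 + 2*49))/(33052 + (87 + 11)**2) = (-27144 + (-84 + 98))/(33052 + 98**2) = (-27144 + 14)/(33052 + 9604) = -27130/42656 = -27130*1/42656 = -13565/21328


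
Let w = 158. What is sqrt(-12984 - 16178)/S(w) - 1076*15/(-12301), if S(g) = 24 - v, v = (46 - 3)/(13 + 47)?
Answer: 16140/12301 + 60*I*sqrt(29162)/1397 ≈ 1.3121 + 7.3344*I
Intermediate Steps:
v = 43/60 ≈ 0.71667
S(g) = 1397/60 (S(g) = 24 - 1*43/60 = 24 - 43/60 = 1397/60)
sqrt(-12984 - 16178)/S(w) - 1076*15/(-12301) = sqrt(-12984 - 16178)/(1397/60) - 1076*15/(-12301) = sqrt(-29162)*(60/1397) - 16140*(-1/12301) = (I*sqrt(29162))*(60/1397) + 16140/12301 = 60*I*sqrt(29162)/1397 + 16140/12301 = 16140/12301 + 60*I*sqrt(29162)/1397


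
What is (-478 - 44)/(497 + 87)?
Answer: -261/292 ≈ -0.89384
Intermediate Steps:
(-478 - 44)/(497 + 87) = -522/584 = -522*1/584 = -261/292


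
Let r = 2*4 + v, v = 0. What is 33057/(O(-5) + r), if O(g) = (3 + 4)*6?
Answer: 33057/50 ≈ 661.14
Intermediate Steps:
r = 8 (r = 2*4 + 0 = 8 + 0 = 8)
O(g) = 42 (O(g) = 7*6 = 42)
33057/(O(-5) + r) = 33057/(42 + 8) = 33057/50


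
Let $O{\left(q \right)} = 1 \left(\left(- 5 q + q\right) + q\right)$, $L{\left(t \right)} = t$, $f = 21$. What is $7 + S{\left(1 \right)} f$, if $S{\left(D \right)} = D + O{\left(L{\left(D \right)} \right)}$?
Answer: $-35$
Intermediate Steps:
$O{\left(q \right)} = - 3 q$ ($O{\left(q \right)} = 1 \left(- 4 q + q\right) = 1 \left(- 3 q\right) = - 3 q$)
$S{\left(D \right)} = - 2 D$ ($S{\left(D \right)} = D - 3 D = - 2 D$)
$7 + S{\left(1 \right)} f = 7 + \left(-2\right) 1 \cdot 21 = 7 - 42 = -35$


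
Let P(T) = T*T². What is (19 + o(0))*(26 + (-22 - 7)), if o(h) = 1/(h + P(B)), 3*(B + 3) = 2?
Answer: -19470/343 ≈ -56.764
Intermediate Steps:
B = -7/3 (B = -3 + (⅓)*2 = -3 + ⅔ = -7/3 ≈ -2.3333)
P(T) = T³
o(h) = 1/(-343/27 + h) (o(h) = 1/(h + (-7/3)³) = 1/(h - 343/27) = 1/(-343/27 + h))
(19 + o(0))*(26 + (-22 - 7)) = (19 + 27/(-343 + 27*0))*(26 + (-22 - 7)) = (19 + 27/(-343 + 0))*(26 - 29) = (19 + 27/(-343))*(-3) = (19 + 27*(-1/343))*(-3) = (19 - 27/343)*(-3) = (6490/343)*(-3) = -19470/343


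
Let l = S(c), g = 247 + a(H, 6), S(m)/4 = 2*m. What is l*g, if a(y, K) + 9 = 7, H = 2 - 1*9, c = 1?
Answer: 1960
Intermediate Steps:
H = -7 (H = 2 - 9 = -7)
a(y, K) = -2 (a(y, K) = -9 + 7 = -2)
S(m) = 8*m (S(m) = 4*(2*m) = 8*m)
g = 245 (g = 247 - 2 = 245)
l = 8 (l = 8*1 = 8)
l*g = 8*245 = 1960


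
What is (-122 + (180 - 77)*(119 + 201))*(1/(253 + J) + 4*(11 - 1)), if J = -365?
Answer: 73540701/56 ≈ 1.3132e+6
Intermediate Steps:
(-122 + (180 - 77)*(119 + 201))*(1/(253 + J) + 4*(11 - 1)) = (-122 + (180 - 77)*(119 + 201))*(1/(253 - 365) + 4*(11 - 1)) = (-122 + 103*320)*(1/(-112) + 4*10) = (-122 + 32960)*(-1/112 + 40) = 32838*(4479/112) = 73540701/56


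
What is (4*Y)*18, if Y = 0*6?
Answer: 0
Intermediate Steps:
Y = 0
(4*Y)*18 = (4*0)*18 = 0*18 = 0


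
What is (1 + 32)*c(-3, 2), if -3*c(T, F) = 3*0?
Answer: 0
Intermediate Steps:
c(T, F) = 0 (c(T, F) = -0 = -⅓*0 = 0)
(1 + 32)*c(-3, 2) = (1 + 32)*0 = 33*0 = 0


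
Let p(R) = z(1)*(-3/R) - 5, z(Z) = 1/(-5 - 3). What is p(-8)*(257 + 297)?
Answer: -89471/32 ≈ -2796.0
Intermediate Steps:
z(Z) = -⅛ (z(Z) = 1/(-8) = -⅛)
p(R) = -5 + 3/(8*R) (p(R) = -(-3)/(8*R) - 5 = 3/(8*R) - 5 = -5 + 3/(8*R))
p(-8)*(257 + 297) = (-5 + (3/8)/(-8))*(257 + 297) = (-5 + (3/8)*(-⅛))*554 = (-5 - 3/64)*554 = -323/64*554 = -89471/32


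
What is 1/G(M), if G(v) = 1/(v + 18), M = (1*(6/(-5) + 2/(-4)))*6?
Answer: 39/5 ≈ 7.8000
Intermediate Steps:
M = -51/5 (M = (1*(6*(-⅕) + 2*(-¼)))*6 = (1*(-6/5 - ½))*6 = (1*(-17/10))*6 = -17/10*6 = -51/5 ≈ -10.200)
G(v) = 1/(18 + v)
1/G(M) = 1/(1/(18 - 51/5)) = 1/(1/(39/5)) = 1/(5/39) = 39/5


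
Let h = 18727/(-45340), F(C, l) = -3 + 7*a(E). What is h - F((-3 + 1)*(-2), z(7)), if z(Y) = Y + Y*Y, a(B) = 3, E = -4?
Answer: -834847/45340 ≈ -18.413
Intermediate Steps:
z(Y) = Y + Y²
F(C, l) = 18 (F(C, l) = -3 + 7*3 = -3 + 21 = 18)
h = -18727/45340 (h = 18727*(-1/45340) = -18727/45340 ≈ -0.41303)
h - F((-3 + 1)*(-2), z(7)) = -18727/45340 - 1*18 = -18727/45340 - 18 = -834847/45340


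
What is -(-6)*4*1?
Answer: 24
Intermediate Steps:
-(-6)*4*1 = -3*(-8)*1 = 24*1 = 24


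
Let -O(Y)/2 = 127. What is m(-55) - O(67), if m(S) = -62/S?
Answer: 14032/55 ≈ 255.13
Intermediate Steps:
O(Y) = -254 (O(Y) = -2*127 = -254)
m(-55) - O(67) = -62/(-55) - 1*(-254) = -62*(-1/55) + 254 = 62/55 + 254 = 14032/55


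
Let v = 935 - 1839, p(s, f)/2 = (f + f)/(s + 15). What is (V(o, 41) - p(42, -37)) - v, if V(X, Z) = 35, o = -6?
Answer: 53671/57 ≈ 941.60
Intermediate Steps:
p(s, f) = 4*f/(15 + s) (p(s, f) = 2*((f + f)/(s + 15)) = 2*((2*f)/(15 + s)) = 2*(2*f/(15 + s)) = 4*f/(15 + s))
v = -904
(V(o, 41) - p(42, -37)) - v = (35 - 4*(-37)/(15 + 42)) - 1*(-904) = (35 - 4*(-37)/57) + 904 = (35 - 1*(-148/57)) + 904 = (35 + 148/57) + 904 = 2143/57 + 904 = 53671/57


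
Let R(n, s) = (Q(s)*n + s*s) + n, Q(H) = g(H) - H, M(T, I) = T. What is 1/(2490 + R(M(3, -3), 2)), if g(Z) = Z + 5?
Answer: 1/2512 ≈ 0.00039809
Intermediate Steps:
g(Z) = 5 + Z
Q(H) = 5 (Q(H) = (5 + H) - H = 5)
R(n, s) = s² + 6*n (R(n, s) = (5*n + s*s) + n = (5*n + s²) + n = (s² + 5*n) + n = s² + 6*n)
1/(2490 + R(M(3, -3), 2)) = 1/(2490 + (2² + 6*3)) = 1/(2490 + (4 + 18)) = 1/(2490 + 22) = 1/2512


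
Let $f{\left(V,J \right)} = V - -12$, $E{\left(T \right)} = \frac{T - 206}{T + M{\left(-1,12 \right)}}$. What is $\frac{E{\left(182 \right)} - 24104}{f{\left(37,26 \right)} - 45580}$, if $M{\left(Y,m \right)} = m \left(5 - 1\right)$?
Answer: $\frac{2771972}{5236065} \approx 0.5294$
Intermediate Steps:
$M{\left(Y,m \right)} = 4 m$ ($M{\left(Y,m \right)} = m 4 = 4 m$)
$E{\left(T \right)} = \frac{-206 + T}{48 + T}$ ($E{\left(T \right)} = \frac{T - 206}{T + 4 \cdot 12} = \frac{-206 + T}{T + 48} = \frac{-206 + T}{48 + T}$)
$f{\left(V,J \right)} = 12 + V$ ($f{\left(V,J \right)} = V + 12 = 12 + V$)
$\frac{E{\left(182 \right)} - 24104}{f{\left(37,26 \right)} - 45580} = \frac{\frac{-206 + 182}{48 + 182} - 24104}{\left(12 + 37\right) - 45580} = \frac{\frac{1}{230} \left(-24\right) - 24104}{49 - 45580} = \frac{\frac{1}{230} \left(-24\right) - 24104}{-45531} = \left(- \frac{12}{115} - 24104\right) \left(- \frac{1}{45531}\right) = \left(- \frac{2771972}{115}\right) \left(- \frac{1}{45531}\right) = \frac{2771972}{5236065}$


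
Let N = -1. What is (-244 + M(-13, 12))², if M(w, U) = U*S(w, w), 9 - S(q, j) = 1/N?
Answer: 15376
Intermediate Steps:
S(q, j) = 10 (S(q, j) = 9 - 1/(-1) = 9 - 1*(-1) = 9 + 1 = 10)
M(w, U) = 10*U (M(w, U) = U*10 = 10*U)
(-244 + M(-13, 12))² = (-244 + 10*12)² = (-244 + 120)² = (-124)² = 15376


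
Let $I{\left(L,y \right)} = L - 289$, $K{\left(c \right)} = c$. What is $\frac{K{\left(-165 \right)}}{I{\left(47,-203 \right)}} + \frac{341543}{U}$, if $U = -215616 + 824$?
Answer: $- \frac{2146033}{2362712} \approx -0.90829$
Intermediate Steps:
$U = -214792$
$I{\left(L,y \right)} = -289 + L$
$\frac{K{\left(-165 \right)}}{I{\left(47,-203 \right)}} + \frac{341543}{U} = - \frac{165}{-289 + 47} + \frac{341543}{-214792} = - \frac{165}{-242} + 341543 \left(- \frac{1}{214792}\right) = \left(-165\right) \left(- \frac{1}{242}\right) - \frac{341543}{214792} = \frac{15}{22} - \frac{341543}{214792} = - \frac{2146033}{2362712}$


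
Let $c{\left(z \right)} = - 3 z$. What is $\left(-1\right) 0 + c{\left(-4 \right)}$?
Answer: $12$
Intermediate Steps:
$\left(-1\right) 0 + c{\left(-4 \right)} = \left(-1\right) 0 - -12 = 0 + 12 = 12$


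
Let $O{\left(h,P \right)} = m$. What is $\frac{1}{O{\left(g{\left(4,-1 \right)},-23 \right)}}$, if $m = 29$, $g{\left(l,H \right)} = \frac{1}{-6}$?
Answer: $\frac{1}{29} \approx 0.034483$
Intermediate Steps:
$g{\left(l,H \right)} = - \frac{1}{6}$
$O{\left(h,P \right)} = 29$
$\frac{1}{O{\left(g{\left(4,-1 \right)},-23 \right)}} = \frac{1}{29}$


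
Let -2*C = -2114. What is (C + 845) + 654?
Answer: 2556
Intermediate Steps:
C = 1057 (C = -½*(-2114) = 1057)
(C + 845) + 654 = (1057 + 845) + 654 = 1902 + 654 = 2556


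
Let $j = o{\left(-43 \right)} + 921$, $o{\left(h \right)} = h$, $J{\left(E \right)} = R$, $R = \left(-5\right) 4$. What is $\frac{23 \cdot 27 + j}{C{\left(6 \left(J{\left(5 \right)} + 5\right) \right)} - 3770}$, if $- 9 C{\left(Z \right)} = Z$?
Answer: $- \frac{1499}{3760} \approx -0.39867$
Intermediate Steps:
$R = -20$
$J{\left(E \right)} = -20$
$j = 878$ ($j = -43 + 921 = 878$)
$C{\left(Z \right)} = - \frac{Z}{9}$
$\frac{23 \cdot 27 + j}{C{\left(6 \left(J{\left(5 \right)} + 5\right) \right)} - 3770} = \frac{23 \cdot 27 + 878}{- \frac{6 \left(-20 + 5\right)}{9} - 3770} = \frac{621 + 878}{- \frac{6 \left(-15\right)}{9} - 3770} = \frac{1499}{\left(- \frac{1}{9}\right) \left(-90\right) - 3770} = \frac{1499}{10 - 3770} = \frac{1499}{-3760} = 1499 \left(- \frac{1}{3760}\right) = - \frac{1499}{3760}$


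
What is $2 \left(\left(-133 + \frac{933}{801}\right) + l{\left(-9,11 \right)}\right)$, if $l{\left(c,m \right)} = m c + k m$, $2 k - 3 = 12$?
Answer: $- \frac{79211}{267} \approx -296.67$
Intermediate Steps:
$k = \frac{15}{2}$ ($k = \frac{3}{2} + \frac{1}{2} \cdot 12 = \frac{3}{2} + 6 = \frac{15}{2} \approx 7.5$)
$l{\left(c,m \right)} = \frac{15 m}{2} + c m$ ($l{\left(c,m \right)} = m c + \frac{15 m}{2} = c m + \frac{15 m}{2} = \frac{15 m}{2} + c m$)
$2 \left(\left(-133 + \frac{933}{801}\right) + l{\left(-9,11 \right)}\right) = 2 \left(\left(-133 + \frac{933}{801}\right) + \frac{1}{2} \cdot 11 \left(15 + 2 \left(-9\right)\right)\right) = 2 \left(\left(-133 + 933 \cdot \frac{1}{801}\right) + \frac{1}{2} \cdot 11 \left(15 - 18\right)\right) = 2 \left(\left(-133 + \frac{311}{267}\right) + \frac{1}{2} \cdot 11 \left(-3\right)\right) = 2 \left(- \frac{35200}{267} - \frac{33}{2}\right) = 2 \left(- \frac{79211}{534}\right) = - \frac{79211}{267}$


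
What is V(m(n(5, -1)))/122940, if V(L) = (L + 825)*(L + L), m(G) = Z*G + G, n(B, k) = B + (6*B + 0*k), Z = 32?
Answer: 25410/683 ≈ 37.203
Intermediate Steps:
n(B, k) = 7*B (n(B, k) = B + (6*B + 0) = B + 6*B = 7*B)
m(G) = 33*G (m(G) = 32*G + G = 33*G)
V(L) = 2*L*(825 + L) (V(L) = (825 + L)*(2*L) = 2*L*(825 + L))
V(m(n(5, -1)))/122940 = (2*(33*(7*5))*(825 + 33*(7*5)))/122940 = (2*(33*35)*(825 + 33*35))*(1/122940) = (2*1155*(825 + 1155))*(1/122940) = (2*1155*1980)*(1/122940) = 4573800*(1/122940) = 25410/683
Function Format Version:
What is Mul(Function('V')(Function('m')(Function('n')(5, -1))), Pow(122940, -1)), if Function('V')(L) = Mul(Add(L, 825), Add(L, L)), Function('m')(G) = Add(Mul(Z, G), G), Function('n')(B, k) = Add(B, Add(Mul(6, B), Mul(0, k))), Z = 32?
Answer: Rational(25410, 683) ≈ 37.203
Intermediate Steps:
Function('n')(B, k) = Mul(7, B) (Function('n')(B, k) = Add(B, Add(Mul(6, B), 0)) = Add(B, Mul(6, B)) = Mul(7, B))
Function('m')(G) = Mul(33, G) (Function('m')(G) = Add(Mul(32, G), G) = Mul(33, G))
Function('V')(L) = Mul(2, L, Add(825, L)) (Function('V')(L) = Mul(Add(825, L), Mul(2, L)) = Mul(2, L, Add(825, L)))
Mul(Function('V')(Function('m')(Function('n')(5, -1))), Pow(122940, -1)) = Mul(Mul(2, Mul(33, Mul(7, 5)), Add(825, Mul(33, Mul(7, 5)))), Pow(122940, -1)) = Mul(Mul(2, Mul(33, 35), Add(825, Mul(33, 35))), Rational(1, 122940)) = Mul(Mul(2, 1155, Add(825, 1155)), Rational(1, 122940)) = Mul(Mul(2, 1155, 1980), Rational(1, 122940)) = Mul(4573800, Rational(1, 122940)) = Rational(25410, 683)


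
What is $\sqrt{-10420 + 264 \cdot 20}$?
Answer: $2 i \sqrt{1285} \approx 71.694 i$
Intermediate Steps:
$\sqrt{-10420 + 264 \cdot 20} = \sqrt{-10420 + 5280} = \sqrt{-5140} = 2 i \sqrt{1285}$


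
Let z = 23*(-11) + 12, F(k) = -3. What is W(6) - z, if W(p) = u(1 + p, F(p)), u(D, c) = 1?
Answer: 242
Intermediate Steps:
W(p) = 1
z = -241 (z = -253 + 12 = -241)
W(6) - z = 1 - 1*(-241) = 1 + 241 = 242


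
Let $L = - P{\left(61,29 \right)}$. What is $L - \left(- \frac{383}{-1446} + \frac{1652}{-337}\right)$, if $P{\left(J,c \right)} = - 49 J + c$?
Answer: $\frac{1444673641}{487302} \approx 2964.6$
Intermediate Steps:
$P{\left(J,c \right)} = c - 49 J$
$L = 2960$ ($L = - (29 - 2989) = \left(-1\right) \left(-2960\right) = 2960$)
$L - \left(- \frac{383}{-1446} + \frac{1652}{-337}\right) = 2960 - \left(- \frac{383}{-1446} + \frac{1652}{-337}\right) = 2960 - \left(\left(-383\right) \left(- \frac{1}{1446}\right) + 1652 \left(- \frac{1}{337}\right)\right) = 2960 - \left(\frac{383}{1446} - \frac{1652}{337}\right) = 2960 - - \frac{2259721}{487302} = 2960 + \frac{2259721}{487302} = \frac{1444673641}{487302}$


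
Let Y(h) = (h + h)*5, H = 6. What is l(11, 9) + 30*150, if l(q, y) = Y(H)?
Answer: 4560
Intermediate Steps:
Y(h) = 10*h (Y(h) = (2*h)*5 = 10*h)
l(q, y) = 60 (l(q, y) = 10*6 = 60)
l(11, 9) + 30*150 = 60 + 30*150 = 60 + 4500 = 4560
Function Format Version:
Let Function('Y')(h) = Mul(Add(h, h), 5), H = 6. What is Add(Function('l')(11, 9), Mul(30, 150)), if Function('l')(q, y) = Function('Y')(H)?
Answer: 4560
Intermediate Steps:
Function('Y')(h) = Mul(10, h) (Function('Y')(h) = Mul(Mul(2, h), 5) = Mul(10, h))
Function('l')(q, y) = 60 (Function('l')(q, y) = Mul(10, 6) = 60)
Add(Function('l')(11, 9), Mul(30, 150)) = Add(60, Mul(30, 150)) = Add(60, 4500) = 4560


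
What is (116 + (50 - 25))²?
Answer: 19881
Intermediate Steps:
(116 + (50 - 25))² = (116 + 25)² = 141² = 19881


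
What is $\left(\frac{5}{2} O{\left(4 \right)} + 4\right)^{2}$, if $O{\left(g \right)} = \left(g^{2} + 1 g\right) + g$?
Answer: $4096$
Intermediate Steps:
$O{\left(g \right)} = g^{2} + 2 g$ ($O{\left(g \right)} = \left(g^{2} + g\right) + g = \left(g + g^{2}\right) + g = g^{2} + 2 g$)
$\left(\frac{5}{2} O{\left(4 \right)} + 4\right)^{2} = \left(\frac{5}{2} \cdot 4 \left(2 + 4\right) + 4\right)^{2} = \left(5 \cdot \frac{1}{2} \cdot 4 \cdot 6 + 4\right)^{2} = \left(\frac{5}{2} \cdot 24 + 4\right)^{2} = \left(60 + 4\right)^{2} = 64^{2} = 4096$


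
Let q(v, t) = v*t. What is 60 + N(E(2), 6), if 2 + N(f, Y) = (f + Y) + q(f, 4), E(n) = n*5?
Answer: 114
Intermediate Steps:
q(v, t) = t*v
E(n) = 5*n
N(f, Y) = -2 + Y + 5*f (N(f, Y) = -2 + ((f + Y) + 4*f) = -2 + ((Y + f) + 4*f) = -2 + (Y + 5*f) = -2 + Y + 5*f)
60 + N(E(2), 6) = 60 + (-2 + 6 + 5*(5*2)) = 60 + (-2 + 6 + 5*10) = 60 + (-2 + 6 + 50) = 60 + 54 = 114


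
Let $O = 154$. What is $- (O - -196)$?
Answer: $-350$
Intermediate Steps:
$- (O - -196) = - (154 - -196) = - (154 + 196) = \left(-1\right) 350 = -350$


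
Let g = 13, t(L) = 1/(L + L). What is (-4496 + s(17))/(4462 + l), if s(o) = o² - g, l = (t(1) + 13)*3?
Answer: -1688/1801 ≈ -0.93726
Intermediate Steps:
t(L) = 1/(2*L)
l = 81/2 (l = ((½)/1 + 13)*3 = ((½)*1 + 13)*3 = (½ + 13)*3 = (27/2)*3 = 81/2 ≈ 40.500)
s(o) = -13 + o² (s(o) = o² - 1*13 = o² - 13 = -13 + o²)
(-4496 + s(17))/(4462 + l) = (-4496 + (-13 + 17²))/(4462 + 81/2) = (-4496 + (-13 + 289))/(9005/2) = (-4496 + 276)*(2/9005) = -4220*2/9005 = -1688/1801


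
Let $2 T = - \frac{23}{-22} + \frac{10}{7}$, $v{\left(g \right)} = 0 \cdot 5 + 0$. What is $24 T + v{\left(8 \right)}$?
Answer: $\frac{2286}{77} \approx 29.688$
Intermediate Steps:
$v{\left(g \right)} = 0$ ($v{\left(g \right)} = 0 + 0 = 0$)
$T = \frac{381}{308}$ ($T = \frac{- \frac{23}{-22} + \frac{10}{7}}{2} = \frac{\left(-23\right) \left(- \frac{1}{22}\right) + 10 \cdot \frac{1}{7}}{2} = \frac{\frac{23}{22} + \frac{10}{7}}{2} = \frac{1}{2} \cdot \frac{381}{154} = \frac{381}{308} \approx 1.237$)
$24 T + v{\left(8 \right)} = 24 \cdot \frac{381}{308} + 0 = \frac{2286}{77} + 0 = \frac{2286}{77}$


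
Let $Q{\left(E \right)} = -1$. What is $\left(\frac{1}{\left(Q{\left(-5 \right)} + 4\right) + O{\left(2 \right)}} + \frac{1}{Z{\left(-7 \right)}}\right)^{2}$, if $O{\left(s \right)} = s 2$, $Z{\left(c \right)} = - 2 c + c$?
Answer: $\frac{4}{49} \approx 0.081633$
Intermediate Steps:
$Z{\left(c \right)} = - c$
$O{\left(s \right)} = 2 s$
$\left(\frac{1}{\left(Q{\left(-5 \right)} + 4\right) + O{\left(2 \right)}} + \frac{1}{Z{\left(-7 \right)}}\right)^{2} = \left(\frac{1}{\left(-1 + 4\right) + 2 \cdot 2} + \frac{1}{\left(-1\right) \left(-7\right)}\right)^{2} = \left(\frac{1}{3 + 4} + \frac{1}{7}\right)^{2} = \left(\frac{1}{7} + \frac{1}{7}\right)^{2} = \left(\frac{2}{7}\right)^{2} = \frac{4}{49}$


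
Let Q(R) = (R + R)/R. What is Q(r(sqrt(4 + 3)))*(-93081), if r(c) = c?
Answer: -186162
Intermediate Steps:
Q(R) = 2 (Q(R) = (2*R)/R = 2)
Q(r(sqrt(4 + 3)))*(-93081) = 2*(-93081) = -186162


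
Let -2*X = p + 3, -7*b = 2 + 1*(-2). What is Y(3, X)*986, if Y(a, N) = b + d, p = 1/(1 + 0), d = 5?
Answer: 4930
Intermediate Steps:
p = 1 (p = 1/1 = 1)
b = 0 (b = -(2 + 1*(-2))/7 = -(2 - 2)/7 = -⅐*0 = 0)
X = -2 (X = -(1 + 3)/2 = -½*4 = -2)
Y(a, N) = 5 (Y(a, N) = 0 + 5 = 5)
Y(3, X)*986 = 5*986 = 4930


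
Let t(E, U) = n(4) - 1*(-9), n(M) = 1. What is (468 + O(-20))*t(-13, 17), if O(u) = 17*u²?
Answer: 72680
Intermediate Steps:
t(E, U) = 10 (t(E, U) = 1 - 1*(-9) = 1 + 9 = 10)
(468 + O(-20))*t(-13, 17) = (468 + 17*(-20)²)*10 = (468 + 17*400)*10 = (468 + 6800)*10 = 7268*10 = 72680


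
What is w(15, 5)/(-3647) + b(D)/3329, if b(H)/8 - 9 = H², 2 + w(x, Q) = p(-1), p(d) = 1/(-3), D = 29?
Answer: 10631729/5203227 ≈ 2.0433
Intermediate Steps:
p(d) = -⅓ (p(d) = 1*(-⅓) = -⅓)
w(x, Q) = -7/3 (w(x, Q) = -2 - ⅓ = -7/3)
b(H) = 72 + 8*H²
w(15, 5)/(-3647) + b(D)/3329 = -7/3/(-3647) + (72 + 8*29²)/3329 = -7/3*(-1/3647) + (72 + 8*841)*(1/3329) = 1/1563 + (72 + 6728)*(1/3329) = 1/1563 + 6800*(1/3329) = 1/1563 + 6800/3329 = 10631729/5203227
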